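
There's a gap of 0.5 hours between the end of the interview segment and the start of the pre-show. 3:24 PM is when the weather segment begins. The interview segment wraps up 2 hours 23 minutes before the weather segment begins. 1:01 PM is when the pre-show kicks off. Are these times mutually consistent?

No

The interview segment ends at 3:24 PM − 143 min = 1:01 PM.
The pre-show starts at 1:01 PM + 30 min = 1:31 PM.
But the pre-show is also said to start at 1:01 PM — a 30-minute conflict.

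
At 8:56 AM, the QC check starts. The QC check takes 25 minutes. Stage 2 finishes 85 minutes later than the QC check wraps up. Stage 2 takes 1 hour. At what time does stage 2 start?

The QC check ends at 8:56 AM + 25 min = 9:21 AM.
Stage 2 ends at 9:21 AM + 85 min = 10:46 AM.
Stage 2 starts at 10:46 AM − 60 min = 9:46 AM.

9:46 AM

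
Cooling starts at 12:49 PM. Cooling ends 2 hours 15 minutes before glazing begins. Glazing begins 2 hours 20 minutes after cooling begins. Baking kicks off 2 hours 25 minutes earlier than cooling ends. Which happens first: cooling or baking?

Glazing starts at 12:49 PM + 140 min = 3:09 PM.
Cooling ends at 3:09 PM − 135 min = 12:54 PM.
Baking starts at 12:54 PM − 145 min = 10:29 AM.
Cooling starts at 12:49 PM and baking starts at 10:29 AM, so baking is first.

baking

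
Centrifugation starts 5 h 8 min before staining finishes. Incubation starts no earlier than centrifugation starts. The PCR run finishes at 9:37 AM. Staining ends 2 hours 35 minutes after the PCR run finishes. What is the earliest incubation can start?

Staining ends at 9:37 AM + 155 min = 12:12 PM.
Centrifugation starts at 12:12 PM − 308 min = 7:04 AM.
Incubation is bounded by centrifugation, so the earliest it can start is 7:04 AM.

7:04 AM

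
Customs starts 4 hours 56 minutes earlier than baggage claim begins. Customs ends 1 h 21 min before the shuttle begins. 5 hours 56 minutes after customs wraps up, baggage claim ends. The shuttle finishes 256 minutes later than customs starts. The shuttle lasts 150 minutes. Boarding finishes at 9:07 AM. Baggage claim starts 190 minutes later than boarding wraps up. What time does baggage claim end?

Baggage claim starts at 9:07 AM + 190 min = 12:17 PM.
Customs starts at 12:17 PM − 296 min = 7:21 AM.
The shuttle ends at 7:21 AM + 256 min = 11:37 AM.
The shuttle starts at 11:37 AM − 150 min = 9:07 AM.
Customs ends at 9:07 AM − 81 min = 7:46 AM.
Baggage claim ends at 7:46 AM + 356 min = 1:42 PM.

1:42 PM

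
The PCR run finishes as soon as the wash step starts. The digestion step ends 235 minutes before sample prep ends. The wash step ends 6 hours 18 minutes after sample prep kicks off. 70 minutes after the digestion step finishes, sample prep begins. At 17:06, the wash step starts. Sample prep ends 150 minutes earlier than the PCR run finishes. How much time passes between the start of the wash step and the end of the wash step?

63 minutes

The PCR run ends at 17:06.
Sample prep ends at 17:06 − 150 min = 14:36.
The digestion step ends at 14:36 − 235 min = 10:41.
Sample prep starts at 10:41 + 70 min = 11:51.
The wash step ends at 11:51 + 378 min = 18:09.
From 17:06 to 18:09 is 63 minutes.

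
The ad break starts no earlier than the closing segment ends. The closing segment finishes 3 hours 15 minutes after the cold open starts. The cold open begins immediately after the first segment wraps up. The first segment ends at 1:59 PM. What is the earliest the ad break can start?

5:14 PM

The cold open starts at 1:59 PM.
The closing segment ends at 1:59 PM + 195 min = 5:14 PM.
The ad break is bounded by the closing segment, so the earliest it can start is 5:14 PM.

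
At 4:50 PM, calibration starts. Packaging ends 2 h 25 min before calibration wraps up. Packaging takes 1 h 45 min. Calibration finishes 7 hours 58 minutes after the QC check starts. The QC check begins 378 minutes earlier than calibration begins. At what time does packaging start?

The QC check starts at 4:50 PM − 378 min = 10:32 AM.
Calibration ends at 10:32 AM + 478 min = 6:30 PM.
Packaging ends at 6:30 PM − 145 min = 4:05 PM.
Packaging starts at 4:05 PM − 105 min = 2:20 PM.

2:20 PM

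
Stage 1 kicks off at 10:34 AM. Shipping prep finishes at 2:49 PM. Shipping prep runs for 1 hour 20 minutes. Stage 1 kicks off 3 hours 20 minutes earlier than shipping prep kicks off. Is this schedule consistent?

Shipping prep starts at 2:49 PM − 80 min = 1:29 PM.
Stage 1 starts at 1:29 PM − 200 min = 10:09 AM.
But stage 1 is also said to start at 10:34 AM — a 25-minute conflict.

No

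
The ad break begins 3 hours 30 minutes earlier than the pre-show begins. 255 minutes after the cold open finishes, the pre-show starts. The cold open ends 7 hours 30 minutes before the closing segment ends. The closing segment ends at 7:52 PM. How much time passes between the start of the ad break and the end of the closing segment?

The cold open ends at 7:52 PM − 450 min = 12:22 PM.
The pre-show starts at 12:22 PM + 255 min = 4:37 PM.
The ad break starts at 4:37 PM − 210 min = 1:07 PM.
From 1:07 PM to 7:52 PM is 6 h 45 min.

6 h 45 min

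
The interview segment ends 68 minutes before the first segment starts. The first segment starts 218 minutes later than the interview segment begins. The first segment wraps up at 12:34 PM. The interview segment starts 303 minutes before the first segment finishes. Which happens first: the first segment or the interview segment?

the interview segment

The interview segment starts at 12:34 PM − 303 min = 7:31 AM.
The first segment starts at 7:31 AM + 218 min = 11:09 AM.
The first segment starts at 11:09 AM and the interview segment starts at 7:31 AM, so the interview segment is first.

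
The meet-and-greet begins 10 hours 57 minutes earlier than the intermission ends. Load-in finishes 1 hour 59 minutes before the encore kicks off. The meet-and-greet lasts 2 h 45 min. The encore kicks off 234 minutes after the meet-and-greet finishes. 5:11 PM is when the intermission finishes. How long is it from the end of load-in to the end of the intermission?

The meet-and-greet starts at 5:11 PM − 657 min = 6:14 AM.
The meet-and-greet ends at 6:14 AM + 165 min = 8:59 AM.
The encore starts at 8:59 AM + 234 min = 12:53 PM.
Load-in ends at 12:53 PM − 119 min = 10:54 AM.
From 10:54 AM to 5:11 PM is 377 minutes.

377 minutes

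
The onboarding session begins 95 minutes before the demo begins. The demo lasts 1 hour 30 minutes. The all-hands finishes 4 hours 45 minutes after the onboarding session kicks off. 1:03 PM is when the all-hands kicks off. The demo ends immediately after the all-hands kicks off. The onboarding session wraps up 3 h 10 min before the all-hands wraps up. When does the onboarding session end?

11:33 AM

The demo ends at 1:03 PM.
The demo starts at 1:03 PM − 90 min = 11:33 AM.
The onboarding session starts at 11:33 AM − 95 min = 9:58 AM.
The all-hands ends at 9:58 AM + 285 min = 2:43 PM.
The onboarding session ends at 2:43 PM − 190 min = 11:33 AM.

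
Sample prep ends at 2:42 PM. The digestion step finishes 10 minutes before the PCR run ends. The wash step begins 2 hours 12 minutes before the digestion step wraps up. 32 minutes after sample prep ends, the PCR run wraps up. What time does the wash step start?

The PCR run ends at 2:42 PM + 32 min = 3:14 PM.
The digestion step ends at 3:14 PM − 10 min = 3:04 PM.
The wash step starts at 3:04 PM − 132 min = 12:52 PM.

12:52 PM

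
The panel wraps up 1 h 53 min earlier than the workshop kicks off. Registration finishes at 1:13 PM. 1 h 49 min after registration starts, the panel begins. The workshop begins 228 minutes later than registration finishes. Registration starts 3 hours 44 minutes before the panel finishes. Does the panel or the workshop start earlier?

The workshop starts at 1:13 PM + 228 min = 5:01 PM.
The panel ends at 5:01 PM − 113 min = 3:08 PM.
Registration starts at 3:08 PM − 224 min = 11:24 AM.
The panel starts at 11:24 AM + 109 min = 1:13 PM.
The panel starts at 1:13 PM and the workshop starts at 5:01 PM, so the panel is first.

the panel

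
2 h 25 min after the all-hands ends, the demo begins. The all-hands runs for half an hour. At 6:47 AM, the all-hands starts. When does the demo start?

The all-hands ends at 6:47 AM + 30 min = 7:17 AM.
The demo starts at 7:17 AM + 145 min = 9:42 AM.

9:42 AM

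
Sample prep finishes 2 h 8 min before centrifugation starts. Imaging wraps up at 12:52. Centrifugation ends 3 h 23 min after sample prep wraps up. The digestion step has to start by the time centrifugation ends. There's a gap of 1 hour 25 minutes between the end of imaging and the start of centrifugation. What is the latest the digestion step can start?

15:32

Centrifugation starts at 12:52 + 85 min = 14:17.
Sample prep ends at 14:17 − 128 min = 12:09.
Centrifugation ends at 12:09 + 203 min = 15:32.
The digestion step is bounded by centrifugation, so the latest it can start is 15:32.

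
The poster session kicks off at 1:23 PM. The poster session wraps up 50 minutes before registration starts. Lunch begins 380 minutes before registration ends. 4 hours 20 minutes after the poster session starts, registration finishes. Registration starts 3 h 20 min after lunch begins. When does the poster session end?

Registration ends at 1:23 PM + 260 min = 5:43 PM.
Lunch starts at 5:43 PM − 380 min = 11:23 AM.
Registration starts at 11:23 AM + 200 min = 2:43 PM.
The poster session ends at 2:43 PM − 50 min = 1:53 PM.

1:53 PM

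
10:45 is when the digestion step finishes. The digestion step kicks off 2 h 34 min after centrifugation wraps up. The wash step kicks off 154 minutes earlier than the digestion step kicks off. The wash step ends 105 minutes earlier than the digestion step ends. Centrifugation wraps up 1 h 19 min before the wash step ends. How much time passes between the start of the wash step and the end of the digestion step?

The wash step ends at 10:45 − 105 min = 09:00.
Centrifugation ends at 09:00 − 79 min = 07:41.
The digestion step starts at 07:41 + 154 min = 10:15.
The wash step starts at 10:15 − 154 min = 07:41.
From 07:41 to 10:45 is 3 h 4 min.

3 h 4 min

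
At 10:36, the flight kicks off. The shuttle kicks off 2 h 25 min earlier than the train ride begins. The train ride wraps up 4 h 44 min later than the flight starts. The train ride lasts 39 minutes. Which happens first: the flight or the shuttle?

The train ride ends at 10:36 + 284 min = 15:20.
The train ride starts at 15:20 − 39 min = 14:41.
The shuttle starts at 14:41 − 145 min = 12:16.
The flight starts at 10:36 and the shuttle starts at 12:16, so the flight is first.

the flight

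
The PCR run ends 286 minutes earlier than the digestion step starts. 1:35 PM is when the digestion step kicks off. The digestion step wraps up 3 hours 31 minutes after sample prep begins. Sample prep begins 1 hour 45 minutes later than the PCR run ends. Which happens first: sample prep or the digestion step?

The PCR run ends at 1:35 PM − 286 min = 8:49 AM.
Sample prep starts at 8:49 AM + 105 min = 10:34 AM.
Sample prep starts at 10:34 AM and the digestion step starts at 1:35 PM, so sample prep is first.

sample prep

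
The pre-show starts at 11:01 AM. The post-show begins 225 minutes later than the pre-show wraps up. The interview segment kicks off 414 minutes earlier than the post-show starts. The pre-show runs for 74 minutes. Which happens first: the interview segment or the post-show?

The pre-show ends at 11:01 AM + 74 min = 12:15 PM.
The post-show starts at 12:15 PM + 225 min = 4:00 PM.
The interview segment starts at 4:00 PM − 414 min = 9:06 AM.
The interview segment starts at 9:06 AM and the post-show starts at 4:00 PM, so the interview segment is first.

the interview segment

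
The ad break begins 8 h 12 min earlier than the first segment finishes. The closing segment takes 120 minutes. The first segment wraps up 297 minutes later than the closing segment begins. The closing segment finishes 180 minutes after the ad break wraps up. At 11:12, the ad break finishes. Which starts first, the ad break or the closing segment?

the ad break

The closing segment ends at 11:12 + 180 min = 14:12.
The closing segment starts at 14:12 − 120 min = 12:12.
The first segment ends at 12:12 + 297 min = 17:09.
The ad break starts at 17:09 − 492 min = 08:57.
The ad break starts at 08:57 and the closing segment starts at 12:12, so the ad break is first.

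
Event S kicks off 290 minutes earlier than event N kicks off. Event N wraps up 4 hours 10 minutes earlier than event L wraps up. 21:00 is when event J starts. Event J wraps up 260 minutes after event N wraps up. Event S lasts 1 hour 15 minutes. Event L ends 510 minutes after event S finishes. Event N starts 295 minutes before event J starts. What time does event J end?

Event N starts at 21:00 − 295 min = 16:05.
Event S starts at 16:05 − 290 min = 11:15.
Event S ends at 11:15 + 75 min = 12:30.
Event L ends at 12:30 + 510 min = 21:00.
Event N ends at 21:00 − 250 min = 16:50.
Event J ends at 16:50 + 260 min = 21:10.

21:10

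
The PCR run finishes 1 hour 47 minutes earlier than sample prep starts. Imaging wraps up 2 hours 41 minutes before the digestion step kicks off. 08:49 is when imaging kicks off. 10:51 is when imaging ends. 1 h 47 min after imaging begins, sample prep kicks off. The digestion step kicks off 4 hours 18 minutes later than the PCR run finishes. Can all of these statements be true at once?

Sample prep starts at 08:49 + 107 min = 10:36.
The PCR run ends at 10:36 − 107 min = 08:49.
The digestion step starts at 08:49 + 258 min = 13:07.
Imaging ends at 13:07 − 161 min = 10:26.
But imaging is also said to end at 10:51 — a 25-minute conflict.

No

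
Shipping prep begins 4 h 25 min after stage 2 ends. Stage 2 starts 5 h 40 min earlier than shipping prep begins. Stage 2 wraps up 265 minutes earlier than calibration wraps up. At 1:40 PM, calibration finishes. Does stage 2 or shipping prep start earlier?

Stage 2 ends at 1:40 PM − 265 min = 9:15 AM.
Shipping prep starts at 9:15 AM + 265 min = 1:40 PM.
Stage 2 starts at 1:40 PM − 340 min = 8:00 AM.
Stage 2 starts at 8:00 AM and shipping prep starts at 1:40 PM, so stage 2 is first.

stage 2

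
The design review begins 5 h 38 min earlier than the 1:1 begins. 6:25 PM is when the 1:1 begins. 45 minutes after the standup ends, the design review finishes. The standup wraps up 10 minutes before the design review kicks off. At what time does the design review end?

1:22 PM

The design review starts at 6:25 PM − 338 min = 12:47 PM.
The standup ends at 12:47 PM − 10 min = 12:37 PM.
The design review ends at 12:37 PM + 45 min = 1:22 PM.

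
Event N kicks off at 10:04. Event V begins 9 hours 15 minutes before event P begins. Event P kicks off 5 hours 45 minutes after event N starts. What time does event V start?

Event P starts at 10:04 + 345 min = 15:49.
Event V starts at 15:49 − 555 min = 06:34.

06:34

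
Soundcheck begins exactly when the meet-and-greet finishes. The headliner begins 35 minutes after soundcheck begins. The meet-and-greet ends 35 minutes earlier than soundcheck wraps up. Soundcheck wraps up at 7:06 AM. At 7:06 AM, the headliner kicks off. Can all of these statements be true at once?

The meet-and-greet ends at 7:06 AM − 35 min = 6:31 AM.
So soundcheck starts at 6:31 AM.
The headliner starts at 6:31 AM + 35 min = 7:06 AM.
That matches the stated 7:06 AM, so the schedule is consistent.

Yes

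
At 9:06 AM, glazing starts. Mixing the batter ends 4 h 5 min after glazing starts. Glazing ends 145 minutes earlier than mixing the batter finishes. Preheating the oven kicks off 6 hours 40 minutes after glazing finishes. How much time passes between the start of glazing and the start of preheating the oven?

500 minutes

Mixing the batter ends at 9:06 AM + 245 min = 1:11 PM.
Glazing ends at 1:11 PM − 145 min = 10:46 AM.
Preheating the oven starts at 10:46 AM + 400 min = 5:26 PM.
From 9:06 AM to 5:26 PM is 500 minutes.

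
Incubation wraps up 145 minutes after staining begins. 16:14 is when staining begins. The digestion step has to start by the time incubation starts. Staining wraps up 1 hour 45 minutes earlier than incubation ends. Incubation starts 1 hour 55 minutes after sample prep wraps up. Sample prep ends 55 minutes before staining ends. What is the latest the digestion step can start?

Incubation ends at 16:14 + 145 min = 18:39.
Staining ends at 18:39 − 105 min = 16:54.
Sample prep ends at 16:54 − 55 min = 15:59.
Incubation starts at 15:59 + 115 min = 17:54.
The digestion step is bounded by incubation, so the latest it can start is 17:54.

17:54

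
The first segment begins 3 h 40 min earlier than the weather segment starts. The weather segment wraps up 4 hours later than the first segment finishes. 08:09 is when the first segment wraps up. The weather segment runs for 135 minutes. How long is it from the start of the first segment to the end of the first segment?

115 minutes

The weather segment ends at 08:09 + 240 min = 12:09.
The weather segment starts at 12:09 − 135 min = 09:54.
The first segment starts at 09:54 − 220 min = 06:14.
From 06:14 to 08:09 is 115 minutes.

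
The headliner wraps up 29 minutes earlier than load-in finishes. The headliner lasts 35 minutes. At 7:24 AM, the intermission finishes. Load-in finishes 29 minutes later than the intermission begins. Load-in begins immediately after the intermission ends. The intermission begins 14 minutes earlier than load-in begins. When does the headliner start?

6:35 AM

Load-in starts at 7:24 AM.
The intermission starts at 7:24 AM − 14 min = 7:10 AM.
Load-in ends at 7:10 AM + 29 min = 7:39 AM.
The headliner ends at 7:39 AM − 29 min = 7:10 AM.
The headliner starts at 7:10 AM − 35 min = 6:35 AM.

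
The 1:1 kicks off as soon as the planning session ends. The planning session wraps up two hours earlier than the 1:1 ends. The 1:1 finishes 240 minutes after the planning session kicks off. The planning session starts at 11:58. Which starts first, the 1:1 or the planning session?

the planning session

The 1:1 ends at 11:58 + 240 min = 15:58.
The planning session ends at 15:58 − 120 min = 13:58.
So the 1:1 starts at 13:58.
The 1:1 starts at 13:58 and the planning session starts at 11:58, so the planning session is first.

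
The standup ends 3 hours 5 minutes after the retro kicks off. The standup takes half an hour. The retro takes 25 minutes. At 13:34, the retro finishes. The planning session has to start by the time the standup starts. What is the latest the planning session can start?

The retro starts at 13:34 − 25 min = 13:09.
The standup ends at 13:09 + 185 min = 16:14.
The standup starts at 16:14 − 30 min = 15:44.
The planning session is bounded by the standup, so the latest it can start is 15:44.

15:44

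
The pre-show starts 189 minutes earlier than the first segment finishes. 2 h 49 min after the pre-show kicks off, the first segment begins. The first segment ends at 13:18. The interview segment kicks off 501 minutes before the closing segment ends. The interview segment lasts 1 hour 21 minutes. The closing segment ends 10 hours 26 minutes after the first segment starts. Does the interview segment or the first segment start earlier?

the first segment

The pre-show starts at 13:18 − 189 min = 10:09.
The first segment starts at 10:09 + 169 min = 12:58.
The closing segment ends at 12:58 + 626 min = 23:24.
The interview segment starts at 23:24 − 501 min = 15:03.
The interview segment starts at 15:03 and the first segment starts at 12:58, so the first segment is first.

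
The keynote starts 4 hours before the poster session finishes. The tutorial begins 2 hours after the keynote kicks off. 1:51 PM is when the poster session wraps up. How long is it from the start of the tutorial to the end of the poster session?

The keynote starts at 1:51 PM − 240 min = 9:51 AM.
The tutorial starts at 9:51 AM + 120 min = 11:51 AM.
From 11:51 AM to 1:51 PM is 120 minutes.

120 minutes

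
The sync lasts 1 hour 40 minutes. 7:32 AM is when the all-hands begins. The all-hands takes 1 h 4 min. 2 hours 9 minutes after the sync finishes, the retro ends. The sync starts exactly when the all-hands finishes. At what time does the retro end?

12:25 PM

The all-hands ends at 7:32 AM + 64 min = 8:36 AM.
So the sync starts at 8:36 AM.
The sync ends at 8:36 AM + 100 min = 10:16 AM.
The retro ends at 10:16 AM + 129 min = 12:25 PM.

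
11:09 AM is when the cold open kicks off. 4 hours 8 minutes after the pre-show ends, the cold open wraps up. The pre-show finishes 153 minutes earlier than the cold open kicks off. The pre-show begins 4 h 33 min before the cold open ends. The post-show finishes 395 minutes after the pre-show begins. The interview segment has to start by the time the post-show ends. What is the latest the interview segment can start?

The pre-show ends at 11:09 AM − 153 min = 8:36 AM.
The cold open ends at 8:36 AM + 248 min = 12:44 PM.
The pre-show starts at 12:44 PM − 273 min = 8:11 AM.
The post-show ends at 8:11 AM + 395 min = 2:46 PM.
The interview segment is bounded by the post-show, so the latest it can start is 2:46 PM.

2:46 PM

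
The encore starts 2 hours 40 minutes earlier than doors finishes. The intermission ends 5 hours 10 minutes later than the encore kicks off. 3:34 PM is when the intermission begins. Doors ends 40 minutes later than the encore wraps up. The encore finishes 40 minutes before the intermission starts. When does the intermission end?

The encore ends at 3:34 PM − 40 min = 2:54 PM.
Doors ends at 2:54 PM + 40 min = 3:34 PM.
The encore starts at 3:34 PM − 160 min = 12:54 PM.
The intermission ends at 12:54 PM + 310 min = 6:04 PM.

6:04 PM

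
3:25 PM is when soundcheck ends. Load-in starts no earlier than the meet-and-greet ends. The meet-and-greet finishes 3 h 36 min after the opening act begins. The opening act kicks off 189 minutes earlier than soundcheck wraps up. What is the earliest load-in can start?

3:52 PM

The opening act starts at 3:25 PM − 189 min = 12:16 PM.
The meet-and-greet ends at 12:16 PM + 216 min = 3:52 PM.
Load-in is bounded by the meet-and-greet, so the earliest it can start is 3:52 PM.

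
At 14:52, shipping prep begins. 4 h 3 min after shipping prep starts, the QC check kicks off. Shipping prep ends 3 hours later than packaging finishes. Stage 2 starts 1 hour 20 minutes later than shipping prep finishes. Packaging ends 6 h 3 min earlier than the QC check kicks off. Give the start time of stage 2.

The QC check starts at 14:52 + 243 min = 18:55.
Packaging ends at 18:55 − 363 min = 12:52.
Shipping prep ends at 12:52 + 180 min = 15:52.
Stage 2 starts at 15:52 + 80 min = 17:12.

17:12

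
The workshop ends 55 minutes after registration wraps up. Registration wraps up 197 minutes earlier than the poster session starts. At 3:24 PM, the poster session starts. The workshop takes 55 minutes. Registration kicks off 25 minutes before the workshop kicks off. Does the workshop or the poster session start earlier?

Registration ends at 3:24 PM − 197 min = 12:07 PM.
The workshop ends at 12:07 PM + 55 min = 1:02 PM.
The workshop starts at 1:02 PM − 55 min = 12:07 PM.
The workshop starts at 12:07 PM and the poster session starts at 3:24 PM, so the workshop is first.

the workshop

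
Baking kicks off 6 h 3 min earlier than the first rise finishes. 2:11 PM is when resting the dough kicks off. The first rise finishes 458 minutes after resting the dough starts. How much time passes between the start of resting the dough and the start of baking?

The first rise ends at 2:11 PM + 458 min = 9:49 PM.
Baking starts at 9:49 PM − 363 min = 3:46 PM.
From 2:11 PM to 3:46 PM is 95 minutes.

95 minutes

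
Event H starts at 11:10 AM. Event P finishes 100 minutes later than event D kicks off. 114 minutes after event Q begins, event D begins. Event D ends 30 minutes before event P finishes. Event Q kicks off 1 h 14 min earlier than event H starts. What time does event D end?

Event Q starts at 11:10 AM − 74 min = 9:56 AM.
Event D starts at 9:56 AM + 114 min = 11:50 AM.
Event P ends at 11:50 AM + 100 min = 1:30 PM.
Event D ends at 1:30 PM − 30 min = 1:00 PM.

1:00 PM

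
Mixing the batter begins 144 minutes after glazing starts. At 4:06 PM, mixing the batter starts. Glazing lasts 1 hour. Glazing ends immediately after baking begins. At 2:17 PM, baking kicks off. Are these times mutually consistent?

Glazing ends at 2:17 PM.
Glazing starts at 2:17 PM − 60 min = 1:17 PM.
Mixing the batter starts at 1:17 PM + 144 min = 3:41 PM.
But mixing the batter is also said to start at 4:06 PM — a 25-minute conflict.

No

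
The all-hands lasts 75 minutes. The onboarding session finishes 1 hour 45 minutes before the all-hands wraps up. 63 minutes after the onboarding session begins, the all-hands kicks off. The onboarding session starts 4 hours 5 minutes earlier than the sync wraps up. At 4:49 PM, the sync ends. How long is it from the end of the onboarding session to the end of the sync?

The onboarding session starts at 4:49 PM − 245 min = 12:44 PM.
The all-hands starts at 12:44 PM + 63 min = 1:47 PM.
The all-hands ends at 1:47 PM + 75 min = 3:02 PM.
The onboarding session ends at 3:02 PM − 105 min = 1:17 PM.
From 1:17 PM to 4:49 PM is 3 hours 32 minutes.

3 hours 32 minutes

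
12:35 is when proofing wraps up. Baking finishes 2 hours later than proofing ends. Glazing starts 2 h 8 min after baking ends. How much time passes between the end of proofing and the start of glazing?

Baking ends at 12:35 + 120 min = 14:35.
Glazing starts at 14:35 + 128 min = 16:43.
From 12:35 to 16:43 is 248 minutes.

248 minutes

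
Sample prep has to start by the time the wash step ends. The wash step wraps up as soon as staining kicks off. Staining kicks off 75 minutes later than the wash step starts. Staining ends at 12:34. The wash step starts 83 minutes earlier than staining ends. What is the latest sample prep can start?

12:26

The wash step starts at 12:34 − 83 min = 11:11.
Staining starts at 11:11 + 75 min = 12:26.
So the wash step ends at 12:26.
Sample prep is bounded by the wash step, so the latest it can start is 12:26.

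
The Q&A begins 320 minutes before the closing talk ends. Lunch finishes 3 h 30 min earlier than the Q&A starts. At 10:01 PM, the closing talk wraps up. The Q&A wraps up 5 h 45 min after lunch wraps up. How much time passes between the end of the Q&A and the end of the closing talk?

3 hours 5 minutes

The Q&A starts at 10:01 PM − 320 min = 4:41 PM.
Lunch ends at 4:41 PM − 210 min = 1:11 PM.
The Q&A ends at 1:11 PM + 345 min = 6:56 PM.
From 6:56 PM to 10:01 PM is 3 hours 5 minutes.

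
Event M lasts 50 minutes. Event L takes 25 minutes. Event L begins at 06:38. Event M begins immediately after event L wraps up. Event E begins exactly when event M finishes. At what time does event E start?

07:53

Event L ends at 06:38 + 25 min = 07:03.
So event M starts at 07:03.
Event M ends at 07:03 + 50 min = 07:53.
So event E starts at 07:53.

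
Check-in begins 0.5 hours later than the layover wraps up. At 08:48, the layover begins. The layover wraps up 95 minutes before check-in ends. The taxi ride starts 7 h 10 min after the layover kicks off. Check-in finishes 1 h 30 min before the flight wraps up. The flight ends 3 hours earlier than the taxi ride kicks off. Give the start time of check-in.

The taxi ride starts at 08:48 + 430 min = 15:58.
The flight ends at 15:58 − 180 min = 12:58.
Check-in ends at 12:58 − 90 min = 11:28.
The layover ends at 11:28 − 95 min = 09:53.
Check-in starts at 09:53 + 30 min = 10:23.

10:23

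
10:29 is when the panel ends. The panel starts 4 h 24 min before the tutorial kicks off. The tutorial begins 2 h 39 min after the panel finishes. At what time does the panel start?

The tutorial starts at 10:29 + 159 min = 13:08.
The panel starts at 13:08 − 264 min = 08:44.

08:44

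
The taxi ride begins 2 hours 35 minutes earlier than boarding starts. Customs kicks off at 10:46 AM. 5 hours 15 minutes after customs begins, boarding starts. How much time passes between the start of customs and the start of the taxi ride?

160 minutes

Boarding starts at 10:46 AM + 315 min = 4:01 PM.
The taxi ride starts at 4:01 PM − 155 min = 1:26 PM.
From 10:46 AM to 1:26 PM is 160 minutes.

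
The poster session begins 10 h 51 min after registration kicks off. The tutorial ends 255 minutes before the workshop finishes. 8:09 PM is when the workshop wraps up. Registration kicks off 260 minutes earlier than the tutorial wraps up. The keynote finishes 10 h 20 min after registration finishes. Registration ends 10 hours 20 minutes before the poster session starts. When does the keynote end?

10:25 PM

The tutorial ends at 8:09 PM − 255 min = 3:54 PM.
Registration starts at 3:54 PM − 260 min = 11:34 AM.
The poster session starts at 11:34 AM + 651 min = 10:25 PM.
Registration ends at 10:25 PM − 620 min = 12:05 PM.
The keynote ends at 12:05 PM + 620 min = 10:25 PM.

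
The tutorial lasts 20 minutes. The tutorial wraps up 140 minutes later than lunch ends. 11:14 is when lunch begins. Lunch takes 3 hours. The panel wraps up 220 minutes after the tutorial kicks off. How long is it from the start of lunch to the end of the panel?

Lunch ends at 11:14 + 180 min = 14:14.
The tutorial ends at 14:14 + 140 min = 16:34.
The tutorial starts at 16:34 − 20 min = 16:14.
The panel ends at 16:14 + 220 min = 19:54.
From 11:14 to 19:54 is 520 minutes.

520 minutes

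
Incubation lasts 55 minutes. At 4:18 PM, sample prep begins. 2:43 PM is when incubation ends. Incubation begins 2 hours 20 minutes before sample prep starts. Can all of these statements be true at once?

No

Incubation starts at 4:18 PM − 140 min = 1:58 PM.
Incubation ends at 1:58 PM + 55 min = 2:53 PM.
But incubation is also said to end at 2:43 PM — a 10-minute conflict.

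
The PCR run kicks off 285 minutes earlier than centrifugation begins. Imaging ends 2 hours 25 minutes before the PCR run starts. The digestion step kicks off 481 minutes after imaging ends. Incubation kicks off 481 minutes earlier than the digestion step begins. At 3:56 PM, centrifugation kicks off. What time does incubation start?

The PCR run starts at 3:56 PM − 285 min = 11:11 AM.
Imaging ends at 11:11 AM − 145 min = 8:46 AM.
The digestion step starts at 8:46 AM + 481 min = 4:47 PM.
Incubation starts at 4:47 PM − 481 min = 8:46 AM.

8:46 AM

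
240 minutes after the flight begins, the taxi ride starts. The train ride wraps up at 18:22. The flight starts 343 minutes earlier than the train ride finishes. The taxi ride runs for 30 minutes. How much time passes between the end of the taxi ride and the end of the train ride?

The flight starts at 18:22 − 343 min = 12:39.
The taxi ride starts at 12:39 + 240 min = 16:39.
The taxi ride ends at 16:39 + 30 min = 17:09.
From 17:09 to 18:22 is 1 h 13 min.

1 h 13 min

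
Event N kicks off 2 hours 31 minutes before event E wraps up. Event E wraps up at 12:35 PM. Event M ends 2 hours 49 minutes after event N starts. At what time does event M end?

12:53 PM

Event N starts at 12:35 PM − 151 min = 10:04 AM.
Event M ends at 10:04 AM + 169 min = 12:53 PM.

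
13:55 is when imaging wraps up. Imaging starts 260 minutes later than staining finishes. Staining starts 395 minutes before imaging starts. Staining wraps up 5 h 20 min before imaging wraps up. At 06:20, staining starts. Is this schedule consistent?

Staining ends at 13:55 − 320 min = 08:35.
Imaging starts at 08:35 + 260 min = 12:55.
Staining starts at 12:55 − 395 min = 06:20.
That matches the stated 06:20, so the schedule is consistent.

Yes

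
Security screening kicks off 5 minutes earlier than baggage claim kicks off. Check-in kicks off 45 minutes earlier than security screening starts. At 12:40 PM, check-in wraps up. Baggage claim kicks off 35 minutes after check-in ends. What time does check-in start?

Baggage claim starts at 12:40 PM + 35 min = 1:15 PM.
Security screening starts at 1:15 PM − 5 min = 1:10 PM.
Check-in starts at 1:10 PM − 45 min = 12:25 PM.

12:25 PM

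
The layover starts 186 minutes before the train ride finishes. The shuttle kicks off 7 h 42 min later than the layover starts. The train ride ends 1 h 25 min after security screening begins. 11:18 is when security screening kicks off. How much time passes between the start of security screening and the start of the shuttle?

The train ride ends at 11:18 + 85 min = 12:43.
The layover starts at 12:43 − 186 min = 09:37.
The shuttle starts at 09:37 + 462 min = 17:19.
From 11:18 to 17:19 is 361 minutes.

361 minutes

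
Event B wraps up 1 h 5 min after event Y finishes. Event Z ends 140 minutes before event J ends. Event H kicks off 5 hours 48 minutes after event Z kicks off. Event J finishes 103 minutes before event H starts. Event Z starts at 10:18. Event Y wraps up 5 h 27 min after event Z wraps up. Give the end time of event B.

18:35

Event H starts at 10:18 + 348 min = 16:06.
Event J ends at 16:06 − 103 min = 14:23.
Event Z ends at 14:23 − 140 min = 12:03.
Event Y ends at 12:03 + 327 min = 17:30.
Event B ends at 17:30 + 65 min = 18:35.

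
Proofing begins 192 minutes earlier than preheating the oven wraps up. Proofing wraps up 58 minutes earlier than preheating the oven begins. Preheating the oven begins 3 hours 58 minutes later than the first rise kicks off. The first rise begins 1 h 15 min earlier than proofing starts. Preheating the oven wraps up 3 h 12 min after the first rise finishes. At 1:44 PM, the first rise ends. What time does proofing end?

Preheating the oven ends at 1:44 PM + 192 min = 4:56 PM.
Proofing starts at 4:56 PM − 192 min = 1:44 PM.
The first rise starts at 1:44 PM − 75 min = 12:29 PM.
Preheating the oven starts at 12:29 PM + 238 min = 4:27 PM.
Proofing ends at 4:27 PM − 58 min = 3:29 PM.

3:29 PM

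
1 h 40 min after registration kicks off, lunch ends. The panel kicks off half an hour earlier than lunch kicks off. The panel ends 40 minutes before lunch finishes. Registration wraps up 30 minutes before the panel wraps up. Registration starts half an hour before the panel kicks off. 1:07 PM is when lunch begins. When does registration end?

The panel starts at 1:07 PM − 30 min = 12:37 PM.
Registration starts at 12:37 PM − 30 min = 12:07 PM.
Lunch ends at 12:07 PM + 100 min = 1:47 PM.
The panel ends at 1:47 PM − 40 min = 1:07 PM.
Registration ends at 1:07 PM − 30 min = 12:37 PM.

12:37 PM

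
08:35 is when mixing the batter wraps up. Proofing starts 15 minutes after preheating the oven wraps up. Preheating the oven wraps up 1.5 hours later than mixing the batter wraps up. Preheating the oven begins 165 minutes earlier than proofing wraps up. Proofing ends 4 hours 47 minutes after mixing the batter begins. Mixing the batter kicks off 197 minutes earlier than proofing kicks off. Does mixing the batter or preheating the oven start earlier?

Preheating the oven ends at 08:35 + 90 min = 10:05.
Proofing starts at 10:05 + 15 min = 10:20.
Mixing the batter starts at 10:20 − 197 min = 07:03.
Proofing ends at 07:03 + 287 min = 11:50.
Preheating the oven starts at 11:50 − 165 min = 09:05.
Mixing the batter starts at 07:03 and preheating the oven starts at 09:05, so mixing the batter is first.

mixing the batter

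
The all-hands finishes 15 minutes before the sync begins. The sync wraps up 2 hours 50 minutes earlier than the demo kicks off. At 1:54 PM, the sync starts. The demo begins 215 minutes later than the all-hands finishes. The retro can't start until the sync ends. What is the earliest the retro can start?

2:24 PM

The all-hands ends at 1:54 PM − 15 min = 1:39 PM.
The demo starts at 1:39 PM + 215 min = 5:14 PM.
The sync ends at 5:14 PM − 170 min = 2:24 PM.
The retro is bounded by the sync, so the earliest it can start is 2:24 PM.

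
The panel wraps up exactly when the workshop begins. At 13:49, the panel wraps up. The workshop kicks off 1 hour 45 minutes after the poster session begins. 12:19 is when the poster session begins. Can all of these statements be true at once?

The workshop starts at 12:19 + 105 min = 14:04.
So the panel ends at 14:04.
But the panel is also said to end at 13:49 — a 15-minute conflict.

No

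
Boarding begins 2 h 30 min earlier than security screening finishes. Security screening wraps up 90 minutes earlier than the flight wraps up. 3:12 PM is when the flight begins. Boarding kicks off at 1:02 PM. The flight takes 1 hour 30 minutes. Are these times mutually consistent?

The flight ends at 3:12 PM + 90 min = 4:42 PM.
Security screening ends at 4:42 PM − 90 min = 3:12 PM.
Boarding starts at 3:12 PM − 150 min = 12:42 PM.
But boarding is also said to start at 1:02 PM — a 20-minute conflict.

No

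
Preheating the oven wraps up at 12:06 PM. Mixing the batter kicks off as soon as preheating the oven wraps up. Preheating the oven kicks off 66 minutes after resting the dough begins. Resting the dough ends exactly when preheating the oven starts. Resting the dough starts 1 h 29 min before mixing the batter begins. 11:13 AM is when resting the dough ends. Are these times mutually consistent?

No

Mixing the batter starts at 12:06 PM.
Resting the dough starts at 12:06 PM − 89 min = 10:37 AM.
Preheating the oven starts at 10:37 AM + 66 min = 11:43 AM.
So resting the dough ends at 11:43 AM.
But resting the dough is also said to end at 11:13 AM — a 30-minute conflict.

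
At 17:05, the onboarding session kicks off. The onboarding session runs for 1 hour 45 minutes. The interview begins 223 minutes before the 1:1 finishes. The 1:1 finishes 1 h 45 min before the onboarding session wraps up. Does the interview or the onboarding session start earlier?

The onboarding session ends at 17:05 + 105 min = 18:50.
The 1:1 ends at 18:50 − 105 min = 17:05.
The interview starts at 17:05 − 223 min = 13:22.
The interview starts at 13:22 and the onboarding session starts at 17:05, so the interview is first.

the interview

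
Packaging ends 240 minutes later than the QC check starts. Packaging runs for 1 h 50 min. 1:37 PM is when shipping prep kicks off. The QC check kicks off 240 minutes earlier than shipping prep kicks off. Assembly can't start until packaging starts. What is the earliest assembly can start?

11:47 AM

The QC check starts at 1:37 PM − 240 min = 9:37 AM.
Packaging ends at 9:37 AM + 240 min = 1:37 PM.
Packaging starts at 1:37 PM − 110 min = 11:47 AM.
Assembly is bounded by packaging, so the earliest it can start is 11:47 AM.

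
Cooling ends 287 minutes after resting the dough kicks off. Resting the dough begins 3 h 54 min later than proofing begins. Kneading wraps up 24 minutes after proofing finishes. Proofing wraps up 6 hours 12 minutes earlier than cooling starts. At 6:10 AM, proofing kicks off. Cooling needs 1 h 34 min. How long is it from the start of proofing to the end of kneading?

Resting the dough starts at 6:10 AM + 234 min = 10:04 AM.
Cooling ends at 10:04 AM + 287 min = 2:51 PM.
Cooling starts at 2:51 PM − 94 min = 1:17 PM.
Proofing ends at 1:17 PM − 372 min = 7:05 AM.
Kneading ends at 7:05 AM + 24 min = 7:29 AM.
From 6:10 AM to 7:29 AM is 1 hour 19 minutes.

1 hour 19 minutes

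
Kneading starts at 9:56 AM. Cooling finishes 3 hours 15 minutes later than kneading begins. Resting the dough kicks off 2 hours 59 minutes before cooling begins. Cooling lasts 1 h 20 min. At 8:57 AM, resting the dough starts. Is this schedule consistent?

No

Cooling ends at 9:56 AM + 195 min = 1:11 PM.
Cooling starts at 1:11 PM − 80 min = 11:51 AM.
Resting the dough starts at 11:51 AM − 179 min = 8:52 AM.
But resting the dough is also said to start at 8:57 AM — a 5-minute conflict.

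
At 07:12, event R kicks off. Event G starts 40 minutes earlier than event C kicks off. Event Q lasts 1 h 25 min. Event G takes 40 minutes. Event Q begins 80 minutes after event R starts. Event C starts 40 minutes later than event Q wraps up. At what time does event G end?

Event Q starts at 07:12 + 80 min = 08:32.
Event Q ends at 08:32 + 85 min = 09:57.
Event C starts at 09:57 + 40 min = 10:37.
Event G starts at 10:37 − 40 min = 09:57.
Event G ends at 09:57 + 40 min = 10:37.

10:37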